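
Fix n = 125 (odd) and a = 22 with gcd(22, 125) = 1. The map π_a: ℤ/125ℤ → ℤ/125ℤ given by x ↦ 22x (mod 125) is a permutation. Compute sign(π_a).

-1

Orbit of 32 under x↦22x: [32, 79, 113, 111, 67, 99, 53]… (length divides ord_125(22)).
The orbit structure of x ↦ 22x mod 125: 4 orbits of sizes [100, 20, 4, 1].
Σ(ℓ_i−1) = 125−4 = 121; sign = (−1)^121 = -1.
Zolotarev: (22|125) = -1, matching the cycle-count sign.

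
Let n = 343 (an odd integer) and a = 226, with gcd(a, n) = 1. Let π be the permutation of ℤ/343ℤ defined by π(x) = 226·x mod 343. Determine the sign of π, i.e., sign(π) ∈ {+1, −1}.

+1

Trace 165: π^k(165) = [165, 246, 30, 263, 99, 79, 18] for k=0..6.
Decompose π into cycles: lengths [21, 21, 21, 21, 21, 21, 21, 21, 21, 21, 21, 21, 21, 21, 3, 3, 3, 3, 3, 3, 3, 3, 3, 3, 3, 3, 3, 3, 3, 3, 1] (31 cycles, including the fixed point 0).
n − c = 343 − 31 = 312; sign = (−1)^312 = +1.
Via Zolotarev, sign(π_{226}) = (226|343) = +1.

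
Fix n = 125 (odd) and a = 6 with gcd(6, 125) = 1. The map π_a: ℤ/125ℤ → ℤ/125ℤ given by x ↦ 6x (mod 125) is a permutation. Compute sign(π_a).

+1

Trace 56: π^k(56) = [56, 86, 16, 96, 76, 81, 111] for k=0..6.
Cycle lengths of π_6 on ℤ/125ℤ: [25, 25, 25, 25, 5, 5, 5, 5, 1, 1, 1, 1, 1]; 13 cycles in total.
Σ(ℓ_i−1) = 125−13 = 112; sign = (−1)^112 = +1.
Via Zolotarev, sign(π_{6}) = (6|125) = +1.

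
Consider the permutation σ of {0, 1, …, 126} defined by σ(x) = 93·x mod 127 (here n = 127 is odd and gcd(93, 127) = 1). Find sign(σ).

Orbit of 42 under x↦93x: [42, 96, 38, 105, 113, 95, 72]… (length divides ord_127(93)).
Decompose π into cycles: lengths [126, 1] (2 cycles, including the fixed point 0).
n − c = 127 − 2 = 125; sign = (−1)^125 = -1.
Check: (93/127) = -1 by Zolotarev.

-1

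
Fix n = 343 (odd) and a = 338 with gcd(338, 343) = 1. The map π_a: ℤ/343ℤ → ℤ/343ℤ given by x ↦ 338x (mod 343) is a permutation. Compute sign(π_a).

+1

Orbit of 142 under x↦338x: [142, 319, 120, 86, 256, 92, 226]… (length divides ord_343(338)).
π_338 has 7 disjoint cycles with lengths [147, 147, 21, 21, 3, 3, 1] on {0,…,342}.
Σ(ℓ_i−1) = 343−7 = 336; sign = (−1)^336 = +1.
Via Zolotarev, sign(π_{338}) = (338|343) = +1.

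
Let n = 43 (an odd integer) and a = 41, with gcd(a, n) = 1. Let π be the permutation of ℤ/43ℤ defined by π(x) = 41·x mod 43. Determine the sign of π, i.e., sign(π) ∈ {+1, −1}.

Orbit of 35 under x↦41x: [35, 16, 11, 21, 1, 41, 4]… (length divides ord_43(41)).
The orbit structure of x ↦ 41x mod 43: 7 orbits of sizes [7, 7, 7, 7, 7, 7, 1].
sign(π) = (−1)^{n − #cycles} = (−1)^{43−7} = (−1)^36 = +1.
The Jacobi symbol (41|43) = +1 (Zolotarev) agrees.

+1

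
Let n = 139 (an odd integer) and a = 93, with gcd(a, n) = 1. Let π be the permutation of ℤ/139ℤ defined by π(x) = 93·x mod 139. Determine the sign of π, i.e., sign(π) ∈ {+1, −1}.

Trace 80: π^k(80) = [80, 73, 117, 39, 13, 97, 125] for k=0..6.
The orbit structure of x ↦ 93x mod 139: 2 orbits of sizes [138, 1].
sign(π) = (−1)^{n − #cycles} = (−1)^{139−2} = (−1)^137 = -1.
Zolotarev: (93|139) = -1, matching the cycle-count sign.

-1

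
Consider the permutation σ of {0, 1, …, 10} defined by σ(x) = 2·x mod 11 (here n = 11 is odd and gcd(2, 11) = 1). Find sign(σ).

-1

Start at x=3: 3 → 6 → 1 → 2 → 4 → 8 → 5 → … (one orbit).
Cycle type of π: 10 + 1; total 2 cycles.
n − c = 11 − 2 = 9; sign = (−1)^9 = -1.
Zolotarev: (2|11) = -1, matching the cycle-count sign.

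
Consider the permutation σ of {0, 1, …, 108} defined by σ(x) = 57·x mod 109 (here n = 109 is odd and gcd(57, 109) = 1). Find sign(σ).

Orbit of 103 under x↦57x: [103, 94, 17, 97, 79, 34, 85]… (length divides ord_109(57)).
Cycle lengths of π_57 on ℤ/109ℤ: [108, 1]; 2 cycles in total.
n − c = 109 − 2 = 107; sign = (−1)^107 = -1.
Via Zolotarev, sign(π_{57}) = (57|109) = -1.

-1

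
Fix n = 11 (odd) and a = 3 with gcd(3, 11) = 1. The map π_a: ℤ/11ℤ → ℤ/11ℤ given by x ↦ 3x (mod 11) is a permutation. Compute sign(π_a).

+1

Start at x=4: 4 → 1 → 3 → 9 → 5 → 4 (one orbit).
Cycle type of π: 5×2 + 1; total 3 cycles.
11 − 3 = 8 transpositions; sign(π) = (−1)^8 = +1.
Via Zolotarev, sign(π_{3}) = (3|11) = +1.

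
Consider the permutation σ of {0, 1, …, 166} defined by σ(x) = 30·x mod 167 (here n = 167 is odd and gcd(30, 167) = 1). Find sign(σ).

Start at x=67: 67 → 6 → 13 → 56 → 10 → 133 → 149 → … (one orbit).
Cycle lengths of π_30 on ℤ/167ℤ: [166, 1]; 2 cycles in total.
sign(π) = (−1)^{n − #cycles} = (−1)^{167−2} = (−1)^165 = -1.
(30|167)_J = -1 (Zolotarev's lemma cross-check).

-1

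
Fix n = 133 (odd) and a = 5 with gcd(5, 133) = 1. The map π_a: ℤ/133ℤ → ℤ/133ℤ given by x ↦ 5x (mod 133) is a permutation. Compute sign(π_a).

Orbit of 16 under x↦5x: [16, 80, 1, 5, 25, 125, 93]… (length divides ord_133(5)).
The orbit structure of x ↦ 5x mod 133: 10 orbits of sizes [18, 18, 18, 18, 18, 18, 9, 9, 6, 1].
133 − 10 = 123 transpositions; sign(π) = (−1)^123 = -1.

-1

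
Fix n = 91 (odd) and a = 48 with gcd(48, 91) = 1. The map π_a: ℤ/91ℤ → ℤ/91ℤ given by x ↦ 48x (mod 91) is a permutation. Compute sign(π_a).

-1

Trace 22: π^k(22) = [22, 55, 1, 48, 29, 27] for k=0..5.
π_48 has 20 disjoint cycles with lengths [6, 6, 6, 6, 6, 6, 6, 6, 6, 6, 6, 6, 3, 3, 3, 3, 2, 2, 2, 1] on {0,…,90}.
sign(π) = (−1)^{n − #cycles} = (−1)^{91−20} = (−1)^71 = -1.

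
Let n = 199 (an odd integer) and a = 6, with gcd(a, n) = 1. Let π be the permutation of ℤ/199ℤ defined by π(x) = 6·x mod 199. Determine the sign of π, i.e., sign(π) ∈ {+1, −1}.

Orbit of 186 under x↦6x: [186, 121, 129, 177, 67, 4, 24]… (length divides ord_199(6)).
Decompose π into cycles: lengths [198, 1] (2 cycles, including the fixed point 0).
With 2 cycles on 199 points, sign = (−1)^{199−2} = -1.
Zolotarev: (6|199) = -1, matching the cycle-count sign.

-1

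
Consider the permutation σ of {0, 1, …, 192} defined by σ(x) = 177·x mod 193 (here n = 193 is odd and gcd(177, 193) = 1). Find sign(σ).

+1

Start at x=181: 181 → 192 → 16 → 130 → 43 → 84 → 7 → … (one orbit).
Cycle type of π: 24×8 + 1; total 9 cycles.
193 − 9 = 184 transpositions; sign(π) = (−1)^184 = +1.
Via Zolotarev, sign(π_{177}) = (177|193) = +1.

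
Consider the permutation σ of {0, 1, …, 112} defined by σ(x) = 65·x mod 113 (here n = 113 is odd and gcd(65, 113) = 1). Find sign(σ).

Orbit of 71 under x↦65x: [71, 95, 73, 112, 48, 69, 78]… (length divides ord_113(65)).
The orbit structure of x ↦ 65x mod 113: 8 orbits of sizes [16, 16, 16, 16, 16, 16, 16, 1].
8 cycles on 113: each ℓ→(−1)^(ℓ−1), product (−1)^105 = -1.
Zolotarev: (65|113) = -1, matching the cycle-count sign.

-1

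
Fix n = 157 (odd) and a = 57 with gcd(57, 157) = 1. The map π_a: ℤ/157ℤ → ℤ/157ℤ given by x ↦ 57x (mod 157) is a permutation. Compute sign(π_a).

Orbit of 17 under x↦57x: [17, 27, 126, 117, 75, 36, 11]… (length divides ord_157(57)).
Decompose π into cycles: lengths [78, 78, 1] (3 cycles, including the fixed point 0).
3 cycles on 157: each ℓ→(−1)^(ℓ−1), product (−1)^154 = +1.

+1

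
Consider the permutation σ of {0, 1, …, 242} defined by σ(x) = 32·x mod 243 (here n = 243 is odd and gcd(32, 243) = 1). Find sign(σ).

Start at x=94: 94 → 92 → 28 → 167 → 241 → 179 → 139 → … (one orbit).
Decompose π into cycles: lengths [162, 54, 18, 6, 2, 1] (6 cycles, including the fixed point 0).
Σ(ℓ_i−1) = 243−6 = 237; sign = (−1)^237 = -1.
The Jacobi symbol (32|243) = -1 (Zolotarev) agrees.

-1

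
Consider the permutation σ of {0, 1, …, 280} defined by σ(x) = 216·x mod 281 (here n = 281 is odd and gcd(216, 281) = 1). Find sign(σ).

Start at x=65: 65 → 271 → 88 → 181 → 37 → 124 → 89 → … (one orbit).
Cycle lengths of π_216 on ℤ/281ℤ: [56, 56, 56, 56, 56, 1]; 6 cycles in total.
6 cycles on 281: each ℓ→(−1)^(ℓ−1), product (−1)^275 = -1.

-1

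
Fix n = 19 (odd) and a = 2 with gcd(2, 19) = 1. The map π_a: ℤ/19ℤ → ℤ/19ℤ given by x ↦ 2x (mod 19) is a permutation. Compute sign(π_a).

Orbit of 18 under x↦2x: [18, 17, 15, 11, 3, 6, 12]… (length divides ord_19(2)).
Cycle type of π: 18 + 1; total 2 cycles.
n − c = 19 − 2 = 17; sign = (−1)^17 = -1.

-1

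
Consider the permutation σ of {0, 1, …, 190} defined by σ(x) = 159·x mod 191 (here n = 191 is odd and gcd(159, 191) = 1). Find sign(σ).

Trace 30: π^k(30) = [30, 186, 160, 37, 153, 70, 52] for k=0..6.
Decompose π into cycles: lengths [38, 38, 38, 38, 38, 1] (6 cycles, including the fixed point 0).
6 cycles on 191: each ℓ→(−1)^(ℓ−1), product (−1)^185 = -1.

-1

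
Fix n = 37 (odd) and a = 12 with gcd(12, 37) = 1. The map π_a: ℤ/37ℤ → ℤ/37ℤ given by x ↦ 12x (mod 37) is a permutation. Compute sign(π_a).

+1

Orbit of 34 under x↦12x: [34, 1, 12, 33, 26, 16, 7]… (length divides ord_37(12)).
π_12 has 5 disjoint cycles with lengths [9, 9, 9, 9, 1] on {0,…,36}.
Σ(ℓ_i−1) = 37−5 = 32; sign = (−1)^32 = +1.
(12|37)_J = +1 (Zolotarev's lemma cross-check).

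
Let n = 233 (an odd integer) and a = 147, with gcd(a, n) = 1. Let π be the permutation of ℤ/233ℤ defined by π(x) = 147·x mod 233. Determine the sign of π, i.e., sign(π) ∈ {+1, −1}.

Start at x=41: 41 → 202 → 103 → 229 → 111 → 7 → 97 → … (one orbit).
2 cycles of lengths [232, 1].
233 − 2 = 231 transpositions; sign(π) = (−1)^231 = -1.
Check: (147/233) = -1 by Zolotarev.

-1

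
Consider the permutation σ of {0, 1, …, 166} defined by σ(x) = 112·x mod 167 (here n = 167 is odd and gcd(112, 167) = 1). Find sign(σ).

Orbit of 127 under x↦112x: [127, 29, 75, 50, 89, 115, 21]… (length divides ord_167(112)).
3 cycles of lengths [83, 83, 1].
167 − 3 = 164 transpositions; sign(π) = (−1)^164 = +1.
Via Zolotarev, sign(π_{112}) = (112|167) = +1.

+1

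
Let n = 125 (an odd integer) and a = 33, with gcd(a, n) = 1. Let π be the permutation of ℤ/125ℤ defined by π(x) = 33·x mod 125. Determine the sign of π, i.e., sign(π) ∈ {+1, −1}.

-1

Start at x=124: 124 → 92 → 36 → 63 → 79 → 107 → 31 → … (one orbit).
The orbit structure of x ↦ 33x mod 125: 4 orbits of sizes [100, 20, 4, 1].
sign(π) = (−1)^{n − #cycles} = (−1)^{125−4} = (−1)^121 = -1.
The Jacobi symbol (33|125) = -1 (Zolotarev) agrees.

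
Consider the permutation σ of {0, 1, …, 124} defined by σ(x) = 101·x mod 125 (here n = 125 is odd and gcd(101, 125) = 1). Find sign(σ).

Start at x=51: 51 → 26 → 1 → 101 → 76 → 51 (one orbit).
π_101 has 45 disjoint cycles with lengths [5, 5, 5, 5, 5, 5, 5, 5, 5, 5, 5, 5, 5, 5, 5, 5, 5, 5, 5, 5, 1, 1, 1, 1, 1, 1, 1, 1, 1, 1, 1, 1, 1, 1, 1, 1, 1, 1, 1, 1, 1, 1, 1, 1, 1] on {0,…,124}.
Σ(ℓ_i−1) = 125−45 = 80; sign = (−1)^80 = +1.
Check: (101/125) = +1 by Zolotarev.

+1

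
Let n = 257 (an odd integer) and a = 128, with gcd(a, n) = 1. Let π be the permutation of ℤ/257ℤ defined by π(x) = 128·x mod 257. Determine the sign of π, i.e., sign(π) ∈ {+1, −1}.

+1

Orbit of 255 under x↦128x: [255, 1, 128, 193, 32, 241, 8]… (length divides ord_257(128)).
The orbit structure of x ↦ 128x mod 257: 17 orbits of sizes [16, 16, 16, 16, 16, 16, 16, 16, 16, 16, 16, 16, 16, 16, 16, 16, 1].
17 cycles on 257: each ℓ→(−1)^(ℓ−1), product (−1)^240 = +1.
Zolotarev: (128|257) = +1, matching the cycle-count sign.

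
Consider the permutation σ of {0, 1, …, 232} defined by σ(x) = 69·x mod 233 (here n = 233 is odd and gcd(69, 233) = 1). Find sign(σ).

-1

Trace 18: π^k(18) = [18, 77, 187, 88, 14, 34, 16] for k=0..6.
Decompose π into cycles: lengths [232, 1] (2 cycles, including the fixed point 0).
n − c = 233 − 2 = 231; sign = (−1)^231 = -1.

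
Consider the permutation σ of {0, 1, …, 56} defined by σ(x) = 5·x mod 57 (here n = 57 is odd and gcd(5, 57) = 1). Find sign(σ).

-1

Trace 23: π^k(23) = [23, 1, 5, 25, 11, 55, 47] for k=0..6.
π_5 has 6 disjoint cycles with lengths [18, 18, 9, 9, 2, 1] on {0,…,56}.
sign(π) = (−1)^{n − #cycles} = (−1)^{57−6} = (−1)^51 = -1.
Zolotarev: (5|57) = -1, matching the cycle-count sign.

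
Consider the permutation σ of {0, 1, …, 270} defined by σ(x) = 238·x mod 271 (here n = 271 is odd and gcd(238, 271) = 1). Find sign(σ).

+1

Orbit of 156 under x↦238x: [156, 1, 238, 5, 106, 25, 259]… (length divides ord_271(238)).
The orbit structure of x ↦ 238x mod 271: 11 orbits of sizes [27, 27, 27, 27, 27, 27, 27, 27, 27, 27, 1].
n − c = 271 − 11 = 260; sign = (−1)^260 = +1.
Check: (238/271) = +1 by Zolotarev.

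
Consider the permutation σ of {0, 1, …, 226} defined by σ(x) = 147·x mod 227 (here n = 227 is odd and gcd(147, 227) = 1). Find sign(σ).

+1

Orbit of 189 under x↦147x: [189, 89, 144, 57, 207, 11, 28]… (length divides ord_227(147)).
Cycle type of π: 113×2 + 1; total 3 cycles.
With 3 cycles on 227 points, sign = (−1)^{227−3} = +1.
(147|227)_J = +1 (Zolotarev's lemma cross-check).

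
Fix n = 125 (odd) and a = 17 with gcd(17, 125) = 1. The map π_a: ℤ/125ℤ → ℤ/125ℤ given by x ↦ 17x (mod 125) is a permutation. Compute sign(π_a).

Orbit of 32 under x↦17x: [32, 44, 123, 91, 47, 49, 83]… (length divides ord_125(17)).
Cycle lengths of π_17 on ℤ/125ℤ: [100, 20, 4, 1]; 4 cycles in total.
4 cycles on 125: each ℓ→(−1)^(ℓ−1), product (−1)^121 = -1.
Check: (17/125) = -1 by Zolotarev.

-1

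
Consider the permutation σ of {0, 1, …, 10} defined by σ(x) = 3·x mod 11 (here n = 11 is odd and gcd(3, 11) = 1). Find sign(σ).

Start at x=4: 4 → 1 → 3 → 9 → 5 → 4 (one orbit).
π_3 has 3 disjoint cycles with lengths [5, 5, 1] on {0,…,10}.
3 cycles on 11: each ℓ→(−1)^(ℓ−1), product (−1)^8 = +1.

+1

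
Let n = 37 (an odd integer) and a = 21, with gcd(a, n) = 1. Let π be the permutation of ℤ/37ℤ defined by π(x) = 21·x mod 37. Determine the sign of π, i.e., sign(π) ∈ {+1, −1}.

Start at x=26: 26 → 28 → 33 → 27 → 12 → 30 → 1 → … (one orbit).
3 cycles of lengths [18, 18, 1].
3 cycles on 37: each ℓ→(−1)^(ℓ−1), product (−1)^34 = +1.

+1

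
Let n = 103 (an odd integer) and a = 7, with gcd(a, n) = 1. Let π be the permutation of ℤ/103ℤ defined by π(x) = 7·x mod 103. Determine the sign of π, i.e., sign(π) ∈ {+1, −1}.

Orbit of 38 under x↦7x: [38, 60, 8, 56, 83, 66, 50]… (length divides ord_103(7)).
Cycle type of π: 51×2 + 1; total 3 cycles.
103 − 3 = 100 transpositions; sign(π) = (−1)^100 = +1.
The Jacobi symbol (7|103) = +1 (Zolotarev) agrees.

+1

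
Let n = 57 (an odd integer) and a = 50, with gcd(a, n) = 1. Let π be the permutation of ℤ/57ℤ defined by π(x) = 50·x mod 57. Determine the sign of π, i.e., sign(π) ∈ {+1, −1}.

Trace 1: π^k(1) = [1, 50, 49, 56, 7, 8] for k=0..5.
11 cycles of lengths [6, 6, 6, 6, 6, 6, 6, 6, 6, 2, 1].
Σ(ℓ_i−1) = 57−11 = 46; sign = (−1)^46 = +1.
The Jacobi symbol (50|57) = +1 (Zolotarev) agrees.

+1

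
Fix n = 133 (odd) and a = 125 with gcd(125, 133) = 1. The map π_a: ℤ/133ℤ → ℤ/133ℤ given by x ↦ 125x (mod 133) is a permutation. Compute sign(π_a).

-1

Start at x=106: 106 → 83 → 1 → 125 → 64 → 20 → 106 (one orbit).
28 cycles of lengths [6, 6, 6, 6, 6, 6, 6, 6, 6, 6, 6, 6, 6, 6, 6, 6, 6, 6, 3, 3, 3, 3, 3, 3, 2, 2, 2, 1].
With 28 cycles on 133 points, sign = (−1)^{133−28} = -1.
Check: (125/133) = -1 by Zolotarev.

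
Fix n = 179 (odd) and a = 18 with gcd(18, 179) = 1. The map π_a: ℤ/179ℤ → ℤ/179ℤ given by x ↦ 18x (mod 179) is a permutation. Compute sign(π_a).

Orbit of 178 under x↦18x: [178, 161, 34, 75, 97, 135, 103]… (length divides ord_179(18)).
2 cycles of lengths [178, 1].
With 2 cycles on 179 points, sign = (−1)^{179−2} = -1.

-1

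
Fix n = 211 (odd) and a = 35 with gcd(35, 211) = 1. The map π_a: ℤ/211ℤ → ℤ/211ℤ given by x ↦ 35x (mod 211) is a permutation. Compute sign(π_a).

-1

Start at x=82: 82 → 127 → 14 → 68 → 59 → 166 → 113 → … (one orbit).
Cycle type of π: 210 + 1; total 2 cycles.
Σ(ℓ_i−1) = 211−2 = 209; sign = (−1)^209 = -1.
Check: (35/211) = -1 by Zolotarev.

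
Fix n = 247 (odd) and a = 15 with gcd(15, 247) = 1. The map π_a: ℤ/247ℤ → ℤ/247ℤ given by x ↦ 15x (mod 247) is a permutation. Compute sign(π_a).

+1

Trace 219: π^k(219) = [219, 74, 122, 101, 33, 1, 15] for k=0..6.
π_15 has 9 disjoint cycles with lengths [36, 36, 36, 36, 36, 36, 18, 12, 1] on {0,…,246}.
Σ(ℓ_i−1) = 247−9 = 238; sign = (−1)^238 = +1.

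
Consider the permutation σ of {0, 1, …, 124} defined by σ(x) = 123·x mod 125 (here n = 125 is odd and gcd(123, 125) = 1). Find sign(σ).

Start at x=33: 33 → 59 → 7 → 111 → 28 → 69 → 112 → … (one orbit).
Cycle lengths of π_123 on ℤ/125ℤ: [100, 20, 4, 1]; 4 cycles in total.
sign(π) = (−1)^{n − #cycles} = (−1)^{125−4} = (−1)^121 = -1.
Check: (123/125) = -1 by Zolotarev.

-1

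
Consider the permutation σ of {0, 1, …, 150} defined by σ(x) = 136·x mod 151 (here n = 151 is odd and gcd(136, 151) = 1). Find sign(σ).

+1

Orbit of 98 under x↦136x: [98, 40, 4, 91, 145, 90, 9]… (length divides ord_151(136)).
The orbit structure of x ↦ 136x mod 151: 3 orbits of sizes [75, 75, 1].
Σ(ℓ_i−1) = 151−3 = 148; sign = (−1)^148 = +1.
Zolotarev: (136|151) = +1, matching the cycle-count sign.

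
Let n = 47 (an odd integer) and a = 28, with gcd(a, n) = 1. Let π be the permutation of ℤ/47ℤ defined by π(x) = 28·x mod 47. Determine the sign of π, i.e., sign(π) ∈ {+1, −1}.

Trace 34: π^k(34) = [34, 12, 7, 8, 36, 21, 24] for k=0..6.
π_28 has 3 disjoint cycles with lengths [23, 23, 1] on {0,…,46}.
Σ(ℓ_i−1) = 47−3 = 44; sign = (−1)^44 = +1.
(28|47)_J = +1 (Zolotarev's lemma cross-check).

+1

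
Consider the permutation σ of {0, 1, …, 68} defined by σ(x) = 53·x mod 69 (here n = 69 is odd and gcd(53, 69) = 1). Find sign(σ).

Orbit of 31 under x↦53x: [31, 56, 1, 53, 49, 44, 55]… (length divides ord_69(53)).
Cycle type of π: 22×3 + 2 + 1; total 5 cycles.
sign(π) = (−1)^{n − #cycles} = (−1)^{69−5} = (−1)^64 = +1.

+1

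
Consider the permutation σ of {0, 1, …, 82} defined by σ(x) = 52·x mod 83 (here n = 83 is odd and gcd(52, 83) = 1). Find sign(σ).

-1

Orbit of 24 under x↦52x: [24, 3, 73, 61, 18, 23, 34]… (length divides ord_83(52)).
Decompose π into cycles: lengths [82, 1] (2 cycles, including the fixed point 0).
83 − 2 = 81 transpositions; sign(π) = (−1)^81 = -1.
Check: (52/83) = -1 by Zolotarev.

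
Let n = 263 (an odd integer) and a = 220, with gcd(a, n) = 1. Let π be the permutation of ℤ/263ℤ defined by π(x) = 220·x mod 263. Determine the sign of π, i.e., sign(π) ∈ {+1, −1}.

-1

Start at x=61: 61 → 7 → 225 → 56 → 222 → 185 → 198 → … (one orbit).
π_220 has 2 disjoint cycles with lengths [262, 1] on {0,…,262}.
sign(π) = (−1)^{n − #cycles} = (−1)^{263−2} = (−1)^261 = -1.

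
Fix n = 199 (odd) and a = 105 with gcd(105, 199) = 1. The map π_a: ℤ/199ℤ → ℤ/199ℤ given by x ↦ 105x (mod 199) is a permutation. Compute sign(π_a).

-1

Trace 173: π^k(173) = [173, 56, 109, 102, 163, 1, 105] for k=0..6.
Decompose π into cycles: lengths [198, 1] (2 cycles, including the fixed point 0).
199 − 2 = 197 transpositions; sign(π) = (−1)^197 = -1.
Zolotarev: (105|199) = -1, matching the cycle-count sign.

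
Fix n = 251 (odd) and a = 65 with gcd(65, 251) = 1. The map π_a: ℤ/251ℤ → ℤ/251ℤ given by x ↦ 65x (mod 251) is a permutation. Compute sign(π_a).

Trace 3: π^k(3) = [3, 195, 125, 93, 21, 110, 122] for k=0..6.
3 cycles of lengths [125, 125, 1].
3 cycles on 251: each ℓ→(−1)^(ℓ−1), product (−1)^248 = +1.

+1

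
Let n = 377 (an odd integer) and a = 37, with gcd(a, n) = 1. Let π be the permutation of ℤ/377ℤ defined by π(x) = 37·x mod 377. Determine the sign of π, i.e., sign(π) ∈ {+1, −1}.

Trace 170: π^k(170) = [170, 258, 121, 330, 146, 124, 64] for k=0..6.
π_37 has 7 disjoint cycles with lengths [84, 84, 84, 84, 28, 12, 1] on {0,…,376}.
With 7 cycles on 377 points, sign = (−1)^{377−7} = +1.
(37|377)_J = +1 (Zolotarev's lemma cross-check).

+1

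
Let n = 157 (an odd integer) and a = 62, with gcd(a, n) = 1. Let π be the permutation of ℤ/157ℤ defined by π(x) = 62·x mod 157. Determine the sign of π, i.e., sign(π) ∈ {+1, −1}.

Trace 44: π^k(44) = [44, 59, 47, 88, 118, 94, 19] for k=0..6.
Cycle type of π: 156 + 1; total 2 cycles.
sign(π) = (−1)^{n − #cycles} = (−1)^{157−2} = (−1)^155 = -1.
(62|157)_J = -1 (Zolotarev's lemma cross-check).

-1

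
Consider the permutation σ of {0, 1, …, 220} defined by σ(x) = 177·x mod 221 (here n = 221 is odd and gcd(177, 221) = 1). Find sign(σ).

Start at x=177: 177 → 168 → 122 → 157 → 164 → 77 → 148 → … (one orbit).
17 cycles of lengths [16, 16, 16, 16, 16, 16, 16, 16, 16, 16, 16, 16, 16, 4, 4, 4, 1].
221 − 17 = 204 transpositions; sign(π) = (−1)^204 = +1.

+1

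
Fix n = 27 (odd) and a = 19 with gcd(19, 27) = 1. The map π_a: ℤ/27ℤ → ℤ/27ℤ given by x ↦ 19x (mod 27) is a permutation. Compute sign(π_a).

+1

Trace 19: π^k(19) = [19, 10, 1] for k=0..2.
15 cycles of lengths [3, 3, 3, 3, 3, 3, 1, 1, 1, 1, 1, 1, 1, 1, 1].
Σ(ℓ_i−1) = 27−15 = 12; sign = (−1)^12 = +1.
(19|27)_J = +1 (Zolotarev's lemma cross-check).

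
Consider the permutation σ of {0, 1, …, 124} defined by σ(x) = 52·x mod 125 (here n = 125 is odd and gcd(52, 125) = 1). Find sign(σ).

-1

Trace 27: π^k(27) = [27, 29, 8, 41, 7, 114, 53] for k=0..6.
Cycle lengths of π_52 on ℤ/125ℤ: [100, 20, 4, 1]; 4 cycles in total.
With 4 cycles on 125 points, sign = (−1)^{125−4} = -1.
Check: (52/125) = -1 by Zolotarev.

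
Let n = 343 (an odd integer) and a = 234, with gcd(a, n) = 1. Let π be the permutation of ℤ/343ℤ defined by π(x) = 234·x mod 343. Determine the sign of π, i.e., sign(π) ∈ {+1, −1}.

-1

Trace 166: π^k(166) = [166, 85, 339, 93, 153, 130, 236] for k=0..6.
π_234 has 4 disjoint cycles with lengths [294, 42, 6, 1] on {0,…,342}.
4 cycles on 343: each ℓ→(−1)^(ℓ−1), product (−1)^339 = -1.
The Jacobi symbol (234|343) = -1 (Zolotarev) agrees.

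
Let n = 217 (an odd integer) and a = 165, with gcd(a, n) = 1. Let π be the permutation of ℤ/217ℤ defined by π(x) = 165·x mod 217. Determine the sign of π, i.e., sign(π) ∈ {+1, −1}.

+1

Orbit of 78 under x↦165x: [78, 67, 205, 190, 102, 121, 1]… (length divides ord_217(165)).
The orbit structure of x ↦ 165x mod 217: 17 orbits of sizes [15, 15, 15, 15, 15, 15, 15, 15, 15, 15, 15, 15, 15, 15, 3, 3, 1].
17 cycles on 217: each ℓ→(−1)^(ℓ−1), product (−1)^200 = +1.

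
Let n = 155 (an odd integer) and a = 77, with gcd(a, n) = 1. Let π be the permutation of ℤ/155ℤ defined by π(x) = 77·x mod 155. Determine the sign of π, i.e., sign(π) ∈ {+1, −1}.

+1

Orbit of 66 under x↦77x: [66, 122, 94, 108, 101, 27, 64]… (length divides ord_155(77)).
Decompose π into cycles: lengths [20, 20, 20, 20, 20, 20, 10, 10, 10, 4, 1] (11 cycles, including the fixed point 0).
With 11 cycles on 155 points, sign = (−1)^{155−11} = +1.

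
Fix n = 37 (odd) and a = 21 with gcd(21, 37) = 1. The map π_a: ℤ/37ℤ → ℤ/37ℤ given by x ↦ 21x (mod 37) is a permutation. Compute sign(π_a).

Orbit of 1 under x↦21x: [1, 21, 34, 11, 9, 4, 10]… (length divides ord_37(21)).
Cycle type of π: 18×2 + 1; total 3 cycles.
3 cycles on 37: each ℓ→(−1)^(ℓ−1), product (−1)^34 = +1.
Check: (21/37) = +1 by Zolotarev.

+1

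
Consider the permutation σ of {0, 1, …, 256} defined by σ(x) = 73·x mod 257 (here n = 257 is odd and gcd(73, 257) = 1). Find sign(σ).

+1

Trace 8: π^k(8) = [8, 70, 227, 123, 241, 117, 60] for k=0..6.
Cycle lengths of π_73 on ℤ/257ℤ: [64, 64, 64, 64, 1]; 5 cycles in total.
Σ(ℓ_i−1) = 257−5 = 252; sign = (−1)^252 = +1.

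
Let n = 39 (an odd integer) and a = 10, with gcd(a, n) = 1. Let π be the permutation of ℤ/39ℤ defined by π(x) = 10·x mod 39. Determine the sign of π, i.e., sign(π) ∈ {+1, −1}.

Trace 25: π^k(25) = [25, 16, 4, 1, 10, 22] for k=0..5.
Decompose π into cycles: lengths [6, 6, 6, 6, 6, 6, 1, 1, 1] (9 cycles, including the fixed point 0).
Σ(ℓ_i−1) = 39−9 = 30; sign = (−1)^30 = +1.
Zolotarev: (10|39) = +1, matching the cycle-count sign.

+1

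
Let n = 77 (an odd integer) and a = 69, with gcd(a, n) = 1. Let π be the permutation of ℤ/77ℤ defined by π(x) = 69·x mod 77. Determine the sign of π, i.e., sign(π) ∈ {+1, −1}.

-1

Trace 69: π^k(69) = [69, 64, 27, 15, 34, 36, 20] for k=0..6.
The orbit structure of x ↦ 69x mod 77: 12 orbits of sizes [10, 10, 10, 10, 10, 10, 5, 5, 2, 2, 2, 1].
77 − 12 = 65 transpositions; sign(π) = (−1)^65 = -1.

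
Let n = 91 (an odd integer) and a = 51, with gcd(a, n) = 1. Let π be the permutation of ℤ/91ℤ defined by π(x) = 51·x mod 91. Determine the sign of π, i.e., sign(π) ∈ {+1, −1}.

Trace 1: π^k(1) = [1, 51, 53, 64, 79, 25] for k=0..5.
Cycle lengths of π_51 on ℤ/91ℤ: [6, 6, 6, 6, 6, 6, 6, 6, 6, 6, 6, 6, 3, 3, 2, 2, 2, 2, 2, 2, 1]; 21 cycles in total.
sign(π) = (−1)^{n − #cycles} = (−1)^{91−21} = (−1)^70 = +1.
Check: (51/91) = +1 by Zolotarev.

+1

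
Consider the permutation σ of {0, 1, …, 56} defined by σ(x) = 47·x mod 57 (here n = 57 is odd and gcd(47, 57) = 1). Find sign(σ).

-1

Trace 47: π^k(47) = [47, 43, 26, 25, 35, 49, 23] for k=0..6.
Cycle type of π: 18×2 + 9×2 + 2 + 1; total 6 cycles.
Σ(ℓ_i−1) = 57−6 = 51; sign = (−1)^51 = -1.
Via Zolotarev, sign(π_{47}) = (47|57) = -1.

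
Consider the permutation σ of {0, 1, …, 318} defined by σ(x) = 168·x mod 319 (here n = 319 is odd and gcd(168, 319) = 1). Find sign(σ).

Orbit of 59 under x↦168x: [59, 23, 36, 306, 49, 257, 111]… (length divides ord_319(168)).
Cycle lengths of π_168 on ℤ/319ℤ: [35, 35, 35, 35, 35, 35, 35, 35, 7, 7, 7, 7, 5, 5, 1]; 15 cycles in total.
Σ(ℓ_i−1) = 319−15 = 304; sign = (−1)^304 = +1.

+1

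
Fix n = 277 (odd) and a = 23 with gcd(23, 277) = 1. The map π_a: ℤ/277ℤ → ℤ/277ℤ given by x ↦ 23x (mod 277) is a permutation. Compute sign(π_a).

Start at x=3: 3 → 69 → 202 → 214 → 213 → 190 → 215 → … (one orbit).
π_23 has 5 disjoint cycles with lengths [69, 69, 69, 69, 1] on {0,…,276}.
sign(π) = (−1)^{n − #cycles} = (−1)^{277−5} = (−1)^272 = +1.

+1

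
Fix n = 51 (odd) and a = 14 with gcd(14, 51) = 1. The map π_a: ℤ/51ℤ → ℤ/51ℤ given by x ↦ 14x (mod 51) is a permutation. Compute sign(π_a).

+1

Orbit of 5 under x↦14x: [5, 19, 11, 1, 14, 43, 41]… (length divides ord_51(14)).
Cycle lengths of π_14 on ℤ/51ℤ: [16, 16, 16, 2, 1]; 5 cycles in total.
51 − 5 = 46 transpositions; sign(π) = (−1)^46 = +1.
Check: (14/51) = +1 by Zolotarev.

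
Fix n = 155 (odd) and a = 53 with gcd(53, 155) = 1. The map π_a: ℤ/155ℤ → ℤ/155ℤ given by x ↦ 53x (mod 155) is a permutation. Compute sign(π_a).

+1

Trace 111: π^k(111) = [111, 148, 94, 22, 81, 108, 144] for k=0..6.
Decompose π into cycles: lengths [60, 60, 30, 4, 1] (5 cycles, including the fixed point 0).
Σ(ℓ_i−1) = 155−5 = 150; sign = (−1)^150 = +1.
Via Zolotarev, sign(π_{53}) = (53|155) = +1.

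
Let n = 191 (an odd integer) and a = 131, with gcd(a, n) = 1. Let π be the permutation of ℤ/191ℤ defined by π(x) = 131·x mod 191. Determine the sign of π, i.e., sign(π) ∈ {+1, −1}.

Start at x=63: 63 → 40 → 83 → 177 → 76 → 24 → 88 → … (one orbit).
Cycle lengths of π_131 on ℤ/191ℤ: [190, 1]; 2 cycles in total.
191 − 2 = 189 transpositions; sign(π) = (−1)^189 = -1.

-1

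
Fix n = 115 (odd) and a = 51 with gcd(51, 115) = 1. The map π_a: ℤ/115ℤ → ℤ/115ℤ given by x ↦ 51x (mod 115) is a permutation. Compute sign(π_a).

Trace 66: π^k(66) = [66, 31, 86, 16, 11, 101, 91] for k=0..6.
Cycle type of π: 22×5 + 1×5; total 10 cycles.
sign(π) = (−1)^{n − #cycles} = (−1)^{115−10} = (−1)^105 = -1.
(51|115)_J = -1 (Zolotarev's lemma cross-check).

-1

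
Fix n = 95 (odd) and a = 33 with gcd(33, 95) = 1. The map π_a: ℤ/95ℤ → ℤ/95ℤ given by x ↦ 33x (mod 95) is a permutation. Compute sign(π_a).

Trace 49: π^k(49) = [49, 2, 66, 88, 54, 72, 1] for k=0..6.
Cycle type of π: 36×2 + 18 + 4 + 1; total 5 cycles.
With 5 cycles on 95 points, sign = (−1)^{95−5} = +1.

+1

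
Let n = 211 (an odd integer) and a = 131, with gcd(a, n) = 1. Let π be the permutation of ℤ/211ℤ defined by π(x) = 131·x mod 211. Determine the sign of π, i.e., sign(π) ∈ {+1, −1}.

Trace 69: π^k(69) = [69, 177, 188, 152, 78, 90, 185] for k=0..6.
Decompose π into cycles: lengths [210, 1] (2 cycles, including the fixed point 0).
With 2 cycles on 211 points, sign = (−1)^{211−2} = -1.
Zolotarev: (131|211) = -1, matching the cycle-count sign.

-1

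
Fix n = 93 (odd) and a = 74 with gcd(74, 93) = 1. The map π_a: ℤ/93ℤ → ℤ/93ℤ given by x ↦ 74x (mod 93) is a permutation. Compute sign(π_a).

Start at x=49: 49 → 92 → 19 → 11 → 70 → 65 → 67 → … (one orbit).
The orbit structure of x ↦ 74x mod 93: 5 orbits of sizes [30, 30, 30, 2, 1].
5 cycles on 93: each ℓ→(−1)^(ℓ−1), product (−1)^88 = +1.

+1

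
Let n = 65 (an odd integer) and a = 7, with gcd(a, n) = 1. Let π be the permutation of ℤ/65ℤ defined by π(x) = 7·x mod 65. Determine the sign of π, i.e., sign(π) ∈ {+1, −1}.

+1

Orbit of 18 under x↦7x: [18, 61, 37, 64, 58, 16, 47]… (length divides ord_65(7)).
π_7 has 7 disjoint cycles with lengths [12, 12, 12, 12, 12, 4, 1] on {0,…,64}.
With 7 cycles on 65 points, sign = (−1)^{65−7} = +1.
Check: (7/65) = +1 by Zolotarev.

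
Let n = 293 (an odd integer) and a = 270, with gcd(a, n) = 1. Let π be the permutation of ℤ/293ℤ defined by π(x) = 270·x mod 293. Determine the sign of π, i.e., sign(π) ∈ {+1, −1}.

-1

Trace 144: π^k(144) = [144, 204, 289, 92, 228, 30, 189] for k=0..6.
The orbit structure of x ↦ 270x mod 293: 2 orbits of sizes [292, 1].
n − c = 293 − 2 = 291; sign = (−1)^291 = -1.
Zolotarev: (270|293) = -1, matching the cycle-count sign.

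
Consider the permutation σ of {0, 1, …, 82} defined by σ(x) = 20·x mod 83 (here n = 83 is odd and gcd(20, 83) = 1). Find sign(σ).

Orbit of 43 under x↦20x: [43, 30, 19, 48, 47, 27, 42]… (length divides ord_83(20)).
Decompose π into cycles: lengths [82, 1] (2 cycles, including the fixed point 0).
With 2 cycles on 83 points, sign = (−1)^{83−2} = -1.
The Jacobi symbol (20|83) = -1 (Zolotarev) agrees.

-1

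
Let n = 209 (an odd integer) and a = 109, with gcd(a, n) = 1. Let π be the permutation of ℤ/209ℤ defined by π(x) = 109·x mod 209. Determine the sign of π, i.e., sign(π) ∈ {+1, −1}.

Start at x=32: 32 → 144 → 21 → 199 → 164 → 111 → 186 → … (one orbit).
Decompose π into cycles: lengths [18, 18, 18, 18, 18, 18, 18, 18, 18, 18, 18, 2, 2, 2, 2, 2, 1] (17 cycles, including the fixed point 0).
sign(π) = (−1)^{n − #cycles} = (−1)^{209−17} = (−1)^192 = +1.
Check: (109/209) = +1 by Zolotarev.

+1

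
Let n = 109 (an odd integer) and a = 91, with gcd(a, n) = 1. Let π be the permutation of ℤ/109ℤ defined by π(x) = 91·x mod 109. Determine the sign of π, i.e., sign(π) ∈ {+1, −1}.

-1

Orbit of 19 under x↦91x: [19, 94, 52, 45, 62, 83, 32]… (length divides ord_109(91)).
Decompose π into cycles: lengths [108, 1] (2 cycles, including the fixed point 0).
Σ(ℓ_i−1) = 109−2 = 107; sign = (−1)^107 = -1.
Check: (91/109) = -1 by Zolotarev.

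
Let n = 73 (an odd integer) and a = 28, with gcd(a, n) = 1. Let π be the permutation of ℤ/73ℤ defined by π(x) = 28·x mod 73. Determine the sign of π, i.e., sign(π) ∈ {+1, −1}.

-1

Start at x=14: 14 → 27 → 26 → 71 → 17 → 38 → 42 → … (one orbit).
The orbit structure of x ↦ 28x mod 73: 2 orbits of sizes [72, 1].
73 − 2 = 71 transpositions; sign(π) = (−1)^71 = -1.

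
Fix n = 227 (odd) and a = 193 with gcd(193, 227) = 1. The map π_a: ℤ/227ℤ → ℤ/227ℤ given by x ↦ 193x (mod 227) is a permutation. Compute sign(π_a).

-1

Orbit of 181 under x↦193x: [181, 202, 169, 156, 144, 98, 73]… (length divides ord_227(193)).
Cycle lengths of π_193 on ℤ/227ℤ: [226, 1]; 2 cycles in total.
With 2 cycles on 227 points, sign = (−1)^{227−2} = -1.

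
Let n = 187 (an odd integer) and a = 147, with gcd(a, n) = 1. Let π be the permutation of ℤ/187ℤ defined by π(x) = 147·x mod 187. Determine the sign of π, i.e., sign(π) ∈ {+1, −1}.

Start at x=92: 92 → 60 → 31 → 69 → 45 → 70 → 5 → … (one orbit).
Decompose π into cycles: lengths [80, 80, 16, 5, 5, 1] (6 cycles, including the fixed point 0).
Σ(ℓ_i−1) = 187−6 = 181; sign = (−1)^181 = -1.
(147|187)_J = -1 (Zolotarev's lemma cross-check).

-1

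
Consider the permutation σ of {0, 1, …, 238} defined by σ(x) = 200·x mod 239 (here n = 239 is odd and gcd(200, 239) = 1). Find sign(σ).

+1

Orbit of 91 under x↦200x: [91, 36, 30, 25, 220, 24, 20]… (length divides ord_239(200)).
The orbit structure of x ↦ 200x mod 239: 3 orbits of sizes [119, 119, 1].
sign(π) = (−1)^{n − #cycles} = (−1)^{239−3} = (−1)^236 = +1.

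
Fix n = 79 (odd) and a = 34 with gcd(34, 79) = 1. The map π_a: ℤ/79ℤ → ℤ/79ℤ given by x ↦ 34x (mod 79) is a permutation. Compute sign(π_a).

-1

Start at x=4: 4 → 57 → 42 → 6 → 46 → 63 → 9 → … (one orbit).
π_34 has 2 disjoint cycles with lengths [78, 1] on {0,…,78}.
2 cycles on 79: each ℓ→(−1)^(ℓ−1), product (−1)^77 = -1.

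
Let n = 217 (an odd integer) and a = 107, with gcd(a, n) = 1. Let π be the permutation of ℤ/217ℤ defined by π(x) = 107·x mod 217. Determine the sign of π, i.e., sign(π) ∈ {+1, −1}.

+1

Trace 64: π^k(64) = [64, 121, 144, 1, 107, 165, 78] for k=0..6.
Cycle lengths of π_107 on ℤ/217ℤ: [15, 15, 15, 15, 15, 15, 15, 15, 15, 15, 15, 15, 15, 15, 3, 3, 1]; 17 cycles in total.
With 17 cycles on 217 points, sign = (−1)^{217−17} = +1.
Zolotarev: (107|217) = +1, matching the cycle-count sign.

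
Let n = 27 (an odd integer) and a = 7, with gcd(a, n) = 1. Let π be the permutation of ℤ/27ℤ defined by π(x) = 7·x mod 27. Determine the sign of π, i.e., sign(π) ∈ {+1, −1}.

Orbit of 16 under x↦7x: [16, 4, 1, 7, 22, 19, 25]… (length divides ord_27(7)).
Cycle type of π: 9×2 + 3×2 + 1×3; total 7 cycles.
Σ(ℓ_i−1) = 27−7 = 20; sign = (−1)^20 = +1.

+1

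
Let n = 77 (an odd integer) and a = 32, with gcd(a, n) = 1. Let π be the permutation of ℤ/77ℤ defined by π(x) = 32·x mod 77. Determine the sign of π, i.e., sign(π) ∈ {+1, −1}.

Start at x=32: 32 → 23 → 43 → 67 → 65 → 1 → 32 (one orbit).
Cycle lengths of π_32 on ℤ/77ℤ: [6, 6, 6, 6, 6, 6, 6, 6, 6, 6, 3, 3, 2, 2, 2, 2, 2, 1]; 18 cycles in total.
77 − 18 = 59 transpositions; sign(π) = (−1)^59 = -1.
The Jacobi symbol (32|77) = -1 (Zolotarev) agrees.

-1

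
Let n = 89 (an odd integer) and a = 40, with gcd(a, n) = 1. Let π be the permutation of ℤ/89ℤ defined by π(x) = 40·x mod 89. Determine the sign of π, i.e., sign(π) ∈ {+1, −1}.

+1

Start at x=47: 47 → 11 → 84 → 67 → 10 → 44 → 69 → … (one orbit).
Cycle lengths of π_40 on ℤ/89ℤ: [44, 44, 1]; 3 cycles in total.
Σ(ℓ_i−1) = 89−3 = 86; sign = (−1)^86 = +1.
Check: (40/89) = +1 by Zolotarev.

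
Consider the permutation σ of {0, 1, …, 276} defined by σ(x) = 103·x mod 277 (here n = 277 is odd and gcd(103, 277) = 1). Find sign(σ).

-1

Orbit of 44 under x↦103x: [44, 100, 51, 267, 78, 1, 103]… (length divides ord_277(103)).
Cycle lengths of π_103 on ℤ/277ℤ: [276, 1]; 2 cycles in total.
Σ(ℓ_i−1) = 277−2 = 275; sign = (−1)^275 = -1.
(103|277)_J = -1 (Zolotarev's lemma cross-check).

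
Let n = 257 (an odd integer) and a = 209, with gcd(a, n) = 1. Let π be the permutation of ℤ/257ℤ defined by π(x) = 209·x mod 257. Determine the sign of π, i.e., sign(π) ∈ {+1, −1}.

Start at x=252: 252 → 240 → 45 → 153 → 109 → 165 → 47 → … (one orbit).
2 cycles of lengths [256, 1].
2 cycles on 257: each ℓ→(−1)^(ℓ−1), product (−1)^255 = -1.

-1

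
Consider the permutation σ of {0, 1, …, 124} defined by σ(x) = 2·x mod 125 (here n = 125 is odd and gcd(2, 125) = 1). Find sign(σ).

Trace 4: π^k(4) = [4, 8, 16, 32, 64, 3, 6] for k=0..6.
The orbit structure of x ↦ 2x mod 125: 4 orbits of sizes [100, 20, 4, 1].
125 − 4 = 121 transpositions; sign(π) = (−1)^121 = -1.
(2|125)_J = -1 (Zolotarev's lemma cross-check).

-1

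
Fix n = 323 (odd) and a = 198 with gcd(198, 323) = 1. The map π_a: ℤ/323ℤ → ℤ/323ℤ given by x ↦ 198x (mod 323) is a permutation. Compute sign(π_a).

+1

Orbit of 140 under x↦198x: [140, 265, 144, 88, 305, 312, 83]… (length divides ord_323(198)).
π_198 has 11 disjoint cycles with lengths [48, 48, 48, 48, 48, 48, 16, 6, 6, 6, 1] on {0,…,322}.
11 cycles on 323: each ℓ→(−1)^(ℓ−1), product (−1)^312 = +1.
Zolotarev: (198|323) = +1, matching the cycle-count sign.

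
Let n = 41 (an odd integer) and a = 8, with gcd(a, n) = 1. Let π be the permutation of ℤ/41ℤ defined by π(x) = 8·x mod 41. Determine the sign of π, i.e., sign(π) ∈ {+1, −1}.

Start at x=21: 21 → 4 → 32 → 10 → 39 → 25 → 36 → … (one orbit).
Cycle lengths of π_8 on ℤ/41ℤ: [20, 20, 1]; 3 cycles in total.
sign(π) = (−1)^{n − #cycles} = (−1)^{41−3} = (−1)^38 = +1.

+1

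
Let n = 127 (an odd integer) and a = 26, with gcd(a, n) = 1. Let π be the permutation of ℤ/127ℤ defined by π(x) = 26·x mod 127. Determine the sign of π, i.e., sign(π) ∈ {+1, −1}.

+1

Start at x=4: 4 → 104 → 37 → 73 → 120 → 72 → 94 → … (one orbit).
Decompose π into cycles: lengths [63, 63, 1] (3 cycles, including the fixed point 0).
127 − 3 = 124 transpositions; sign(π) = (−1)^124 = +1.
Check: (26/127) = +1 by Zolotarev.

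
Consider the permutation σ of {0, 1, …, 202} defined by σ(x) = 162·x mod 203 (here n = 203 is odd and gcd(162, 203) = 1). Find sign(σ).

Start at x=57: 57 → 99 → 1 → 162 → 57 (one orbit).
56 cycles of lengths [4, 4, 4, 4, 4, 4, 4, 4, 4, 4, 4, 4, 4, 4, 4, 4, 4, 4, 4, 4, 4, 4, 4, 4, 4, 4, 4, 4, 4, 4, 4, 4, 4, 4, 4, 4, 4, 4, 4, 4, 4, 4, 4, 4, 4, 4, 4, 4, 4, 1, 1, 1, 1, 1, 1, 1].
n − c = 203 − 56 = 147; sign = (−1)^147 = -1.
Via Zolotarev, sign(π_{162}) = (162|203) = -1.

-1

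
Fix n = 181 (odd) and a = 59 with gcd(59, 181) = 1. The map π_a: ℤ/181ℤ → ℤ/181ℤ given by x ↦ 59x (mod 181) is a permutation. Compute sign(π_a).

+1

Start at x=135: 135 → 1 → 59 → 42 → 125 → 135 (one orbit).
The orbit structure of x ↦ 59x mod 181: 37 orbits of sizes [5, 5, 5, 5, 5, 5, 5, 5, 5, 5, 5, 5, 5, 5, 5, 5, 5, 5, 5, 5, 5, 5, 5, 5, 5, 5, 5, 5, 5, 5, 5, 5, 5, 5, 5, 5, 1].
With 37 cycles on 181 points, sign = (−1)^{181−37} = +1.
Zolotarev: (59|181) = +1, matching the cycle-count sign.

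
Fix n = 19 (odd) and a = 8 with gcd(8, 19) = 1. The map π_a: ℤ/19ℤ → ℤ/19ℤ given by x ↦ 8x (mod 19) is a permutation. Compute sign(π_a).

-1

Orbit of 1 under x↦8x: [1, 8, 7, 18, 11, 12]… (length divides ord_19(8)).
Cycle lengths of π_8 on ℤ/19ℤ: [6, 6, 6, 1]; 4 cycles in total.
sign(π) = (−1)^{n − #cycles} = (−1)^{19−4} = (−1)^15 = -1.
Via Zolotarev, sign(π_{8}) = (8|19) = -1.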